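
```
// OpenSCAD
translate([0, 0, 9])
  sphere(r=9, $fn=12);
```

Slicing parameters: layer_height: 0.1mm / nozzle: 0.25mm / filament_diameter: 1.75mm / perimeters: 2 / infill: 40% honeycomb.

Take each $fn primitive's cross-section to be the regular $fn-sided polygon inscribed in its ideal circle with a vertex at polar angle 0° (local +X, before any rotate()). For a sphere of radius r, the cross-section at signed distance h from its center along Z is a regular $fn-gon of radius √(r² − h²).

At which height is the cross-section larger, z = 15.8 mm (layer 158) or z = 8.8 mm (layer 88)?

layer 88 (z = 8.8 mm)

Layer 158 (z = 15.8): the sphere: section is a regular 12-gon, circumradius = √(r²−h²) = √(9²−6.8²) = 5.896 (area = (12/2)·5.896²·sin(360°/12) = 104.28 mm²). So its area = 104.28 mm². Layer 88 (z = 8.8): the sphere: section is a regular 12-gon, circumradius = √(r²−h²) = √(9²−0.2²) = 8.998 (area = (12/2)·8.998²·sin(360°/12) = 242.88 mm²). So its area = 242.88 mm². Layer 88 is larger (242.88 vs 104.28 mm²).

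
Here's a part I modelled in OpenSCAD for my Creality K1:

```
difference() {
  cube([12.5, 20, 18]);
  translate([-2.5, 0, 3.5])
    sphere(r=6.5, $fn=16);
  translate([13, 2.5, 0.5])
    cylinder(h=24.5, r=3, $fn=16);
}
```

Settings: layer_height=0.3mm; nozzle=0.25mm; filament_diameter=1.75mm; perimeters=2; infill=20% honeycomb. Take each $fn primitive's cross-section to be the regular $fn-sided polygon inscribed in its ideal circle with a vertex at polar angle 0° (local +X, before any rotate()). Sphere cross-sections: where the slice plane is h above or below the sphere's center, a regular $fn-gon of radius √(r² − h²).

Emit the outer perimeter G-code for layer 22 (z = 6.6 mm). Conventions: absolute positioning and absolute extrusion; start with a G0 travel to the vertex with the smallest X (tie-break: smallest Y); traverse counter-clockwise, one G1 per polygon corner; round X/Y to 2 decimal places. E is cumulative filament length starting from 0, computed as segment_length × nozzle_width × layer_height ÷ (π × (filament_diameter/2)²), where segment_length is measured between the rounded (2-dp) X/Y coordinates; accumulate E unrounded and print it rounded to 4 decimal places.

G0 X0.00 Y5.07 Z6.60
G1 X1.54 Y4.04 E0.0578
G1 X2.78 Y2.19 E0.1272
G1 X3.21 Y0.00 E0.1968
G1 X11.45 Y0.00 E0.4537
G1 X10.88 Y0.38 E0.4751
G1 X10.23 Y1.35 E0.5115
G1 X10.00 Y2.50 E0.5481
G1 X10.23 Y3.65 E0.5846
G1 X10.88 Y4.62 E0.6211
G1 X11.85 Y5.27 E0.6575
G1 X12.50 Y5.40 E0.6781
G1 X12.50 Y20.00 E1.1334
G1 X0.00 Y20.00 E1.5231
G1 X0.00 Y5.07 E1.9887

At z = 6.6 mm: the cube (footprint 12.5×20) is included at this height; the sphere at (-2.5, 0): section is a regular 16-gon, circumradius = √(r²−h²) = √(6.5²−3.1²) = 5.713; the r=3 cylinder at (13, 2.5) contributes a regular 16-gon of circumradius 3; Taking the first minus the rest: starting from the 12.5×20 cube, the r=6.5 sphere at (-2.5, 0) partially overlaps it — only the 11.34 mm² overlap (of its 99.93 mm²) is removed, clipping the outline; the r=3 cylinder at (13, 2.5) partially overlaps it — only the 10.55 mm² overlap (of its 27.55 mm²) is removed, clipping the outline — 1 connected region. The outline is a single polygon with 14 vertices. Extrusion per mm of travel: 0.25 × 0.3 / (π × 0.875²) = 0.031181. Accumulating E over each segment gives final E = 1.9887.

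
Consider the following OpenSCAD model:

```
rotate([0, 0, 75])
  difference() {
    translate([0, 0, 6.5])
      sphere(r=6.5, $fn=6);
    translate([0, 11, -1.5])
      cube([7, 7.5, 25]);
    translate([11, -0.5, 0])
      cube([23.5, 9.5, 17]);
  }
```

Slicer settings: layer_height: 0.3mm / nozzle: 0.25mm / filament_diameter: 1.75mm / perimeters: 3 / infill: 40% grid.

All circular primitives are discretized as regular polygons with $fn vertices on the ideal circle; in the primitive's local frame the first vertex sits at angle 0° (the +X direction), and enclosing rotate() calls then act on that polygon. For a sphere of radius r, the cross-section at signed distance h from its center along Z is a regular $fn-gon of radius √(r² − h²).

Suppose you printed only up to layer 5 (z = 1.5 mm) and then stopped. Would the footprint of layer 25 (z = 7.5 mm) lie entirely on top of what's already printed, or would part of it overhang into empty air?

Compare the two slices. At z = 1.5: the r=6.5 sphere contributes a regular 6-gon of circumradius √(6.5²−5²) = 4.153 (area = (6/2)·4.153²·sin(360°/6) = 44.82 mm²); the cube at (0, 11) (footprint 7×7.5) is included at this height (area 52.50 mm²); the cube at (11, -0.5) is present — its section is the full 23.5×9.5 rectangle (area 223.25 mm²); Subtracting the remaining from the first: starting from the r=6.5 sphere (44.82 mm²), the 7×7.5 cube at (0, 11) misses the remaining region (no effect); the 23.5×9.5 cube at (11, -0.5) misses the remaining region (no effect) — area = 44.82 mm²; (whole slice rotated 75° about Z — lengths, areas and connectivity unchanged). At z = 7.5: the r=6.5 sphere slices to a regular 6-gon of circumradius 6.423 (√(r²−h²) with h=1 from center) (area = (6/2)·6.423²·sin(360°/6) = 107.17 mm²); the cube at (0, 11) (footprint 7×7.5) is included at this height (area 52.50 mm²); the 23.5×9.5 cube at (11, -0.5) contributes its full rectangle (area 223.25 mm²); Subtracting the remaining from the first: starting from the r=6.5 sphere (107.17 mm²), the 7×7.5 cube at (0, 11) misses the remaining region (no effect); the 23.5×9.5 cube at (11, -0.5) misses the remaining region (no effect) — area = 107.17 mm²; (rotated 75° about Z; rotation is an isometry so areas/perimeters/island counts are preserved). Checking containment: at z = 7.5 the cross-section extends beyond the z = 1.5 cross-section by about 62.35 mm².

part overhangs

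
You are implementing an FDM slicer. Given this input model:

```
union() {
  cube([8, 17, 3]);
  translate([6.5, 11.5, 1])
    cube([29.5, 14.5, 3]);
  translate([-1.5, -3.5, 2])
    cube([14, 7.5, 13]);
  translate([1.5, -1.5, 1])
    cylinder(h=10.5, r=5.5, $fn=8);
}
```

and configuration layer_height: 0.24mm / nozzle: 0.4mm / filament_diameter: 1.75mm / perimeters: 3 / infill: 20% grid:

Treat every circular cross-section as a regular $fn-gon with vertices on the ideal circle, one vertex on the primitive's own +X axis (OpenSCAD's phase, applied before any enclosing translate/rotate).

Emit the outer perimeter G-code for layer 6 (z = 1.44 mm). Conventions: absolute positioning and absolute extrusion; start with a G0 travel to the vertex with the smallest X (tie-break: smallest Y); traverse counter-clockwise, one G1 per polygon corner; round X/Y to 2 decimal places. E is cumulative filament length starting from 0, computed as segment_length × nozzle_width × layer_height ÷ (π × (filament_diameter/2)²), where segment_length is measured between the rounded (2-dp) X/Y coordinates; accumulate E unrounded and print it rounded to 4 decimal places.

At z = 1.44 mm: the cube (footprint 8×17) is included at this height; the cube at (6.5, 11.5) is present — its section is the full 29.5×14.5 rectangle; the cube at (-1.5, -3.5) does not reach this height (z outside [2, 15]); the r=5.5 cylinder at (1.5, -1.5) gives a regular 8-gon of circumradius 5.5 (constant along its height); Merging all regions: the regions partially overlap (shared area 27.39 mm²), so overlapping operands fuse into one piece — 1 connected region. The outline is a single polygon with 15 vertices. Extrusion per mm of travel: 0.4 × 0.24 / (π × 0.875²) = 0.039912. Accumulating E over each segment gives final E = 5.5677.

G0 X-4.00 Y-1.50 Z1.44
G1 X-2.39 Y-5.39 E0.1680
G1 X1.50 Y-7.00 E0.3361
G1 X5.39 Y-5.39 E0.5041
G1 X7.00 Y-1.50 E0.6721
G1 X6.38 Y0.00 E0.7369
G1 X8.00 Y0.00 E0.8016
G1 X8.00 Y11.50 E1.2606
G1 X36.00 Y11.50 E2.3781
G1 X36.00 Y26.00 E2.9568
G1 X6.50 Y26.00 E4.1342
G1 X6.50 Y17.00 E4.4934
G1 X0.00 Y17.00 E4.7529
G1 X0.00 Y3.38 E5.2965
G1 X-2.39 Y2.39 E5.3997
G1 X-4.00 Y-1.50 E5.5677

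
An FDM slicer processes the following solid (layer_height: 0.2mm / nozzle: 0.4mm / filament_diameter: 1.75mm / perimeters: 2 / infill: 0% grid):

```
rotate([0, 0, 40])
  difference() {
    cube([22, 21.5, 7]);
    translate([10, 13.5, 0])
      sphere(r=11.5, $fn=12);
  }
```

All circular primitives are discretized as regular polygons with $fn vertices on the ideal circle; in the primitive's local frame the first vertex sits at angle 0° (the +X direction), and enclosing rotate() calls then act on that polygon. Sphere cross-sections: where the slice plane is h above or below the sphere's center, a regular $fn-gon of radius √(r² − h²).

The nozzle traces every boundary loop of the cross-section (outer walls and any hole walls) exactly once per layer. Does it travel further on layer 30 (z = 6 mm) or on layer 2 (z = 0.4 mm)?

layer 30 (z = 6 mm)

Layer 30 (z = 6): the cube is present — its section is the full 22×21.5 rectangle (perimeter 87.00 mm); the r=11.5 sphere at (10, 13.5) slices to a regular 12-gon of circumradius 9.811 (√(r²−h²) with h=6 from center) (perimeter = 2·12·9.811·sin(180°/12) = 60.94 mm); Taking the first minus the rest: starting from the 22×21.5 cube, the r=11.5 sphere at (10, 13.5) partially overlaps it — only the 277.19 mm² overlap (of its 288.75 mm²) is removed, clipping the outline — boundary = 125.58 mm; (whole slice rotated 40° about Z — lengths, areas and connectivity unchanged). So its perimeter = 125.58 mm. Layer 2 (z = 0.4): the cube (footprint 22×21.5) is included at this height (perimeter 87.00 mm); the sphere at (10, 13.5): section is a regular 12-gon, circumradius = √(r²−h²) = √(11.5²−0.4²) = 11.493 (perimeter = 2·12·11.493·sin(180°/12) = 71.39 mm); Subtracting the remaining from the first: starting from the 22×21.5 cube, the r=11.5 sphere at (10, 13.5) partially overlaps it — only the 352.84 mm² overlap (of its 396.27 mm²) is removed, clipping the outline — boundary = 102.89 mm; (whole slice rotated 40° about Z — lengths, areas and connectivity unchanged). So its perimeter = 102.89 mm. Layer 30 is larger (125.58 vs 102.89 mm).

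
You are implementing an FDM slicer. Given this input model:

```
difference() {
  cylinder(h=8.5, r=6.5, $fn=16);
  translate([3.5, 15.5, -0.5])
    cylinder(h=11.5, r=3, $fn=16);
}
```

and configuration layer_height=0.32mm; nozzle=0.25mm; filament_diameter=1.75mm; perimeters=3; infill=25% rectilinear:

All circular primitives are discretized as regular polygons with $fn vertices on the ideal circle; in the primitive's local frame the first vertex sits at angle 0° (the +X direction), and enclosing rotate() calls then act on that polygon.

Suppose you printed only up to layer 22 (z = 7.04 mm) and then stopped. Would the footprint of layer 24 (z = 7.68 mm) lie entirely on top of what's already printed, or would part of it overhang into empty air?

Compare the two slices. At z = 7.04: the r=6.5 cylinder contributes a regular 16-gon of circumradius 6.5 (area = (16/2)·6.500²·sin(360°/16) = 129.35 mm²); the r=3 cylinder at (3.5, 15.5) gives a regular 16-gon of circumradius 3 (constant along its height) (area = (16/2)·3.000²·sin(360°/16) = 27.55 mm²); Subtracting the remaining from the first: starting from the r=6.5 cylinder (129.35 mm²), the r=3 cylinder at (3.5, 15.5) misses the remaining region (no effect) — area = 129.35 mm². At z = 7.68: the r=6.5 cylinder contributes a regular 16-gon of circumradius 6.5 (area = (16/2)·6.500²·sin(360°/16) = 129.35 mm²); the r=3 cylinder at (3.5, 15.5) gives a regular 16-gon of circumradius 3 (constant along its height) (area = (16/2)·3.000²·sin(360°/16) = 27.55 mm²); Taking the first minus the rest: starting from the r=6.5 cylinder (129.35 mm²), the r=3 cylinder at (3.5, 15.5) misses the remaining region (no effect) — area = 129.35 mm². Checking containment: the cross-section at z = 7.68 is a subset of the cross-section at z = 7.04.

entirely on top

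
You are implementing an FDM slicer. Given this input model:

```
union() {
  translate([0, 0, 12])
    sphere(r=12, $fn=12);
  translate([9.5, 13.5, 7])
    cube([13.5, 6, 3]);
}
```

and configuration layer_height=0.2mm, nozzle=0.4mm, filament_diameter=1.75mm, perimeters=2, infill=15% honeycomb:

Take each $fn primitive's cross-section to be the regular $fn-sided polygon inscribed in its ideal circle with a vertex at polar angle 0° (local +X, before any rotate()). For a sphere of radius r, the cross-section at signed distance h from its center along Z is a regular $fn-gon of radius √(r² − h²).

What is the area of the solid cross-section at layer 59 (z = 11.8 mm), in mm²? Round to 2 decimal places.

At z = 11.8 mm: the r=12 sphere contributes a regular 12-gon of circumradius √(12²−0.2²) = 11.998 (area = (12/2)·11.998²·sin(360°/12) = 431.88 mm²); the cube at (9.5, 13.5) is not intersected at this z (z outside [7, 10]); Merging all regions: only the r=12 sphere is present, so the union is just that shape — area = 431.88 mm². Overall, the cross-section is a single solid region. Net area = 431.88 mm².

431.88 mm²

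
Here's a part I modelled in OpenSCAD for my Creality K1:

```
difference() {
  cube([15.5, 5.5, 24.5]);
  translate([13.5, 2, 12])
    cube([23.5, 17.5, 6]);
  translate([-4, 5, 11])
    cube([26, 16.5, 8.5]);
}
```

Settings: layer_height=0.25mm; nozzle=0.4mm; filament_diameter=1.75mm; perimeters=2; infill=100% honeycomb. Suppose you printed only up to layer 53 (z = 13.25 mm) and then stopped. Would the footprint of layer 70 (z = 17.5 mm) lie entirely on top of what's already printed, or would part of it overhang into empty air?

entirely on top

Compare the two slices. At z = 13.25: the cube is present — its section is the full 15.5×5.5 rectangle (area 85.25 mm²); the 23.5×17.5 cube at (13.5, 2) contributes its full rectangle (area 411.25 mm²); the cube at (-4, 5) is present — its section is the full 26×16.5 rectangle (area 429.00 mm²); Subtracting the remaining from the first: starting from the 15.5×5.5 cube (85.25 mm²), the 23.5×17.5 cube at (13.5, 2) partially overlaps it — only the 7.00 mm² overlap (of its 411.25 mm²) is removed, clipping the outline; the 26×16.5 cube at (-4, 5) partially overlaps it — only the 6.75 mm² overlap (of its 429.00 mm²) is removed, clipping the outline — area = 71.50 mm². At z = 17.5: the cube (footprint 15.5×5.5) is included at this height (area 85.25 mm²); the 23.5×17.5 cube at (13.5, 2) contributes its full rectangle (area 411.25 mm²); the 26×16.5 cube at (-4, 5) contributes its full rectangle (area 429.00 mm²); Taking the first minus the rest: starting from the 15.5×5.5 cube (85.25 mm²), the 23.5×17.5 cube at (13.5, 2) partially overlaps it — only the 7.00 mm² overlap (of its 411.25 mm²) is removed, clipping the outline; the 26×16.5 cube at (-4, 5) partially overlaps it — only the 6.75 mm² overlap (of its 429.00 mm²) is removed, clipping the outline — area = 71.50 mm². Checking containment: the cross-section at z = 17.5 is a subset of the cross-section at z = 13.25.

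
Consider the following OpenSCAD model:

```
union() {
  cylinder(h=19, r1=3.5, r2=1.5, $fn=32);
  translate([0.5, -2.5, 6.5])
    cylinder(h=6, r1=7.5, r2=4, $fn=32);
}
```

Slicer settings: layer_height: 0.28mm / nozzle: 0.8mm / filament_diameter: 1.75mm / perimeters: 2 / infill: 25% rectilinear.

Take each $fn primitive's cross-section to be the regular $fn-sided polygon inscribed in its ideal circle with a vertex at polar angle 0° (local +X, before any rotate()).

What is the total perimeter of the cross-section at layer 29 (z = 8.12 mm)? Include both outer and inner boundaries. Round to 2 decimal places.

At z = 8.12 mm: the cone (r1=3.5→r2=1.5) has section circumradius 2.645 here — a regular 32-gon (perimeter = 2·32·2.645·sin(180°/32) = 16.59 mm); the cone at (0.5, -2.5) (r1=7.5→r2=4) has section circumradius 6.555 here — a regular 32-gon (perimeter = 2·32·6.555·sin(180°/32) = 41.12 mm); Merging all regions: the cone lies entirely inside the cone at (0.5, -2.5), so the union is just the cone at (0.5, -2.5) — boundary = 41.12 mm. Overall, the cross-section is a single solid region. Total boundary length (outer) = 41.12 mm.

41.12 mm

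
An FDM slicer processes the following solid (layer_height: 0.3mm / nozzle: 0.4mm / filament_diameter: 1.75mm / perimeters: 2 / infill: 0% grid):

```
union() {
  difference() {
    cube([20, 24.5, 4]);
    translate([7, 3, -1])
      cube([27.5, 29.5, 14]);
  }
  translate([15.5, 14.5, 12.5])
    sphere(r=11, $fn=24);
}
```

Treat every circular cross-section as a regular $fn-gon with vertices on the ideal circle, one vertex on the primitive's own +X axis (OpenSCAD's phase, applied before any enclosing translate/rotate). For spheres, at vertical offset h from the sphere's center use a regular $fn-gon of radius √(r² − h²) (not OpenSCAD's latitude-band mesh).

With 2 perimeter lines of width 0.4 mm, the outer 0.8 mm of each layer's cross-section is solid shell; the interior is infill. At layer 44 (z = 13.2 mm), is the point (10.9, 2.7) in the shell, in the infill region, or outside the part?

At z = 13.2 mm: the cube is not intersected at this z (z outside [0, 4]); the cube at (7, 3) is not intersected at this z (z outside [-1, 13]); After the difference (first − rest): the first operand is absent here, so nothing remains; the r=11 sphere at (15.5, 14.5) contributes a regular 24-gon of circumradius √(11²−0.7²) = 10.978; Combining (union): only the r=11 sphere at (15.5, 14.5) is present, so the union is just that shape — 1 connected region. Overall, the cross-section is a single solid region. The nearest boundary edge runs (10.01, 4.99)→(12.66, 3.90); distance from the point to it = 1.78 mm. The point is not inside any of the regions above, so it lies outside the cross-section (1.78 mm from the nearest boundary).

outside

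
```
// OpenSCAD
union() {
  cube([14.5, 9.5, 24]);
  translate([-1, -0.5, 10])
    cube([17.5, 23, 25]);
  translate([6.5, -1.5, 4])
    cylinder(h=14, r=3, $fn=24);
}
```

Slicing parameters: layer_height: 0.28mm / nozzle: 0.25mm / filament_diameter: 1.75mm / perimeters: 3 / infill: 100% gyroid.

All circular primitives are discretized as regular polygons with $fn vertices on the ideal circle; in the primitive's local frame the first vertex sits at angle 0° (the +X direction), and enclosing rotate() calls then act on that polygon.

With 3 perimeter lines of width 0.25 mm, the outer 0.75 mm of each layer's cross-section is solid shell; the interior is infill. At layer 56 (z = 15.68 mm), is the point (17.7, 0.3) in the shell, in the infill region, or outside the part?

outside

At z = 15.68 mm: the cube (footprint 14.5×9.5) is included at this height; the 17.5×23 cube at (-1, -0.5) contributes its full rectangle; the cylinder at (6.5, -1.5): section is a regular 24-gon, circumradius r=3; Taking the union: the regions partially overlap (shared area 145.87 mm²), so overlapping operands fuse into one piece — 1 connected region. Overall, the cross-section is a single solid region. The nearest boundary edge runs (16.50, 22.50)→(16.50, -0.50); distance from the point to it = 1.20 mm. The point is not inside any of the regions above, so it lies outside the cross-section (1.20 mm from the nearest boundary).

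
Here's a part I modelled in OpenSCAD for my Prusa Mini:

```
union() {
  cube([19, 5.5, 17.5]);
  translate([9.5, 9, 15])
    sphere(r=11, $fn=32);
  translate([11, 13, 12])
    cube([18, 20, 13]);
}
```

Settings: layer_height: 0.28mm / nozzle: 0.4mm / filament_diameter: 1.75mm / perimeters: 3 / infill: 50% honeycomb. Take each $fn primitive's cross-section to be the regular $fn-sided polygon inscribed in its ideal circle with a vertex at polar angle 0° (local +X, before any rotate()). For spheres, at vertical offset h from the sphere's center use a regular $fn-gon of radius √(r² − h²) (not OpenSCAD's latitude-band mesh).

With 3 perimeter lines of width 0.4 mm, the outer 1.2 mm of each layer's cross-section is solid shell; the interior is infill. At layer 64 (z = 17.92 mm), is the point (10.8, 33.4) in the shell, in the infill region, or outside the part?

At z = 17.92 mm: the cube is not intersected at this z (z outside [0, 17.5]); the r=11 sphere at (9.5, 9) contributes a regular 32-gon of circumradius √(11²−2.92²) = 10.605; the 18×20 cube at (11, 13) contributes its full rectangle; Merging all regions: the regions partially overlap (shared area 36.72 mm²), so overlapping operands fuse into one piece — 1 connected region. Overall, the cross-section is a single solid region. The nearest boundary edge runs (11.00, 19.46)→(11.00, 33.00); distance from the point to it = 0.45 mm. The point is not inside any of the regions above, so it lies outside the cross-section (0.45 mm from the nearest boundary).

outside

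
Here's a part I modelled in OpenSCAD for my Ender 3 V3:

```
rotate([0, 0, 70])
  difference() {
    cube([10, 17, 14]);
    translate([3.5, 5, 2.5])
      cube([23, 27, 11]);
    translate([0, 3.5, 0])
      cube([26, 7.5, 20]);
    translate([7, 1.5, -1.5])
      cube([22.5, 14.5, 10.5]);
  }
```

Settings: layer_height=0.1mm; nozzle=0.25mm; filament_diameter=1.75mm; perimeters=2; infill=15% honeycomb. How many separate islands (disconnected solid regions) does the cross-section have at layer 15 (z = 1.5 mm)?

At z = 1.5 mm: the cube (footprint 10×17) is included at this height; the cube at (3.5, 5) is absent (z outside [2.5, 13.5]); the cube at (0, 3.5) is present — its section is the full 26×7.5 rectangle; the cube at (7, 1.5) (footprint 22.5×14.5) is included at this height; Taking the first minus the rest: starting from the 10×17 cube, the 26×7.5 cube at (0, 3.5) partially overlaps it — only the 75.00 mm² overlap (of its 195.00 mm²) is removed, clipping the outline; the 22.5×14.5 cube at (7, 1.5) partially overlaps it — only the 21.00 mm² overlap (of its 326.25 mm²) is removed, clipping the outline — 2 connected regions; (rotated 70° about Z; rotation is an isometry so areas/perimeters/island counts are preserved). Overall, the cross-section has 2 separate islands. Island count = 2.

2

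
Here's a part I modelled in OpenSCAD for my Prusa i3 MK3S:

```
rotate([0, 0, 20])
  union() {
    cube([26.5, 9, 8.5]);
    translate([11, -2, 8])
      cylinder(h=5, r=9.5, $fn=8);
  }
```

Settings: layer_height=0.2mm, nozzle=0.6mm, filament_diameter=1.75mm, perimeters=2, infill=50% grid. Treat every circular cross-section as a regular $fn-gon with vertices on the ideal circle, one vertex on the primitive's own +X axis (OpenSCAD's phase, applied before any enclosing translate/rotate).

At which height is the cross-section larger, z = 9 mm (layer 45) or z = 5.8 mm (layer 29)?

layer 45 (z = 9 mm)

Layer 45 (z = 9): the cube is absent (z outside [0, 8.5]); the r=9.5 cylinder at (11, -2) gives a regular 8-gon of circumradius 9.5 (constant along its height) (area = (8/2)·9.500²·sin(360°/8) = 255.27 mm²); Combining (union): only the r=9.5 cylinder at (11, -2) is present, so the union is just that shape — area = 255.27 mm²; (rotated 20° about Z; rotation is an isometry so areas/perimeters/island counts are preserved). So its area = 255.27 mm². Layer 29 (z = 5.8): the 26.5×9 cube contributes its full rectangle (area 238.50 mm²); the cylinder at (11, -2) does not reach this height (z outside [8, 13]); Taking the union: only the 26.5×9 cube is present, so the union is just that shape — area = 238.50 mm²; (whole slice rotated 20° about Z — lengths, areas and connectivity unchanged). So its area = 238.50 mm². Layer 45 is larger (255.27 vs 238.50 mm²).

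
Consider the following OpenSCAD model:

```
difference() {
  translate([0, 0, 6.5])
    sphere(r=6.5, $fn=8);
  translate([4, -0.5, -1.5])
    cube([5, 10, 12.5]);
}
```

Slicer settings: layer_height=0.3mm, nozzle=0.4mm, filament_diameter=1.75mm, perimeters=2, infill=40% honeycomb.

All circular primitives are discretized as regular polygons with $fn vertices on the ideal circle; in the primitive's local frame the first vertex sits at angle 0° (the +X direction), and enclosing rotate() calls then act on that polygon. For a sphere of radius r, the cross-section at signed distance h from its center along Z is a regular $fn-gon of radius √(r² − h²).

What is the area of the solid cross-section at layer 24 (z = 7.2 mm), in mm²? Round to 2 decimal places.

109.94 mm²

At z = 7.2 mm: the r=6.5 sphere contributes a regular 8-gon of circumradius √(6.5²−0.7²) = 6.462 (area = (8/2)·6.462²·sin(360°/8) = 118.12 mm²); the cube at (4, -0.5) is present — its section is the full 5×10 rectangle (area 50.00 mm²); Taking the first minus the rest: starting from the r=6.5 sphere (118.12 mm²), the 5×10 cube at (4, -0.5) partially overlaps it — only the 8.17 mm² overlap (of its 50.00 mm²) is removed, clipping the outline — area = 109.94 mm². Overall, the cross-section is a single solid region. Net area = 109.94 mm².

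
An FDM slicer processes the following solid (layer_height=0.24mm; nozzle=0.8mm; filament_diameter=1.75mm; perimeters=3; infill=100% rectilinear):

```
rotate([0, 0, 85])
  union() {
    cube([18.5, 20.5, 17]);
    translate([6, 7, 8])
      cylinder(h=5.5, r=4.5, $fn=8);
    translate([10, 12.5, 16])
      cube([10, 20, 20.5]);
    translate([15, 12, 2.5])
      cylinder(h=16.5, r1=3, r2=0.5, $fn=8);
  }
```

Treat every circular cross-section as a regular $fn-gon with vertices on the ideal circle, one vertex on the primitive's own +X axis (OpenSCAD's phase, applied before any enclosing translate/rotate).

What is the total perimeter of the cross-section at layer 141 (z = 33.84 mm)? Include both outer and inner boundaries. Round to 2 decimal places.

At z = 33.84 mm: the cube is not intersected at this z (z outside [0, 17]); the cylinder at (6, 7) is not intersected at this z (z outside [8, 13.5]); the 10×20 cube at (10, 12.5) contributes its full rectangle (perimeter 60.00 mm); the cone at (15, 12) does not reach this height (z outside [2.5, 19]); Combining (union): only the 10×20 cube at (10, 12.5) is present, so the union is just that shape — boundary = 60.00 mm; (rotated 85° about Z; rotation is an isometry so areas/perimeters/island counts are preserved). Overall, the cross-section is a single solid region. Total boundary length (outer) = 60.00 mm.

60.00 mm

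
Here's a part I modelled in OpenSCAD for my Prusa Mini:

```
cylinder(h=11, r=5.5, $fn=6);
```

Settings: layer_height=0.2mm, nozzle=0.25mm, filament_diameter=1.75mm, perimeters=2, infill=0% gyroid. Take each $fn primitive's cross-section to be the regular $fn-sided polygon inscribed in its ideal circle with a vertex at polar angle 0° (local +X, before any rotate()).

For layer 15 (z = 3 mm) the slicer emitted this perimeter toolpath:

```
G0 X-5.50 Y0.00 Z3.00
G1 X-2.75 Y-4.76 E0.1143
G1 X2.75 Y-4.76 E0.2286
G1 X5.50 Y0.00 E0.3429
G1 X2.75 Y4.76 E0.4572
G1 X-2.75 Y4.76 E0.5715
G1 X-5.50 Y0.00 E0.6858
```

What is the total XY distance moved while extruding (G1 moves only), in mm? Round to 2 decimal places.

Sum the Euclidean lengths of each G1 segment: total = 32.99 mm.

32.99 mm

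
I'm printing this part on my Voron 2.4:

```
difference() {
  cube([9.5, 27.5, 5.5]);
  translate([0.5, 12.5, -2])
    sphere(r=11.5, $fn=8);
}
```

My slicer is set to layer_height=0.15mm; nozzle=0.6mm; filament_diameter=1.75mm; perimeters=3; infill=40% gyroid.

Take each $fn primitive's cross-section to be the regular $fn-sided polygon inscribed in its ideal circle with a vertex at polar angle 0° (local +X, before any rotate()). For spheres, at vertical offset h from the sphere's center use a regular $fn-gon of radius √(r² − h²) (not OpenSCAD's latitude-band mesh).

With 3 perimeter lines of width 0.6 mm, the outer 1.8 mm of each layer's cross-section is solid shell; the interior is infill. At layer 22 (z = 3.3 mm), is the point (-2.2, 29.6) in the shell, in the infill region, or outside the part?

At z = 3.3 mm: the 9.5×27.5 cube contributes its full rectangle; the r=11.5 sphere at (0.5, 12.5) slices to a regular 8-gon of circumradius 10.206 (√(r²−h²) with h=5.3 from center); Subtracting the remaining from the first: starting from the 9.5×27.5 cube, the r=11.5 sphere at (0.5, 12.5) partially overlaps it — only the 153.90 mm² overlap (of its 294.61 mm²) is removed, clipping the outline — 2 connected regions. Overall, the cross-section has 2 separate islands. The nearest boundary edge runs (0.00, 22.50)→(0.00, 27.50); distance from the point to it = 3.04 mm. The point is not inside any of the regions above, so it lies outside the cross-section (3.04 mm from the nearest boundary).

outside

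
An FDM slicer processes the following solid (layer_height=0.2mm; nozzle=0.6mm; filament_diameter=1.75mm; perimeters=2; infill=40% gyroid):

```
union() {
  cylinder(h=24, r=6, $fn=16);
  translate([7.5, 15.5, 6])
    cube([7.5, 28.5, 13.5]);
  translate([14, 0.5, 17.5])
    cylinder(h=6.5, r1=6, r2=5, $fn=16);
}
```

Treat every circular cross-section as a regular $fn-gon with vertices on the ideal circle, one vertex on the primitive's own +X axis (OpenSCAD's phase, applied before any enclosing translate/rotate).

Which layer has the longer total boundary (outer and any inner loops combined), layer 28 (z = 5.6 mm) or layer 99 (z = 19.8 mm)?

layer 99 (z = 19.8 mm)

Layer 28 (z = 5.6): the r=6 cylinder contributes a regular 16-gon of circumradius 6 (perimeter = 2·16·6.000·sin(180°/16) = 37.46 mm); the cube at (7.5, 15.5) is not intersected at this z (z outside [6, 19.5]); the cone at (14, 0.5) is not intersected at this z (z outside [17.5, 24]); Merging all regions: only the r=6 cylinder is present, so the union is just that shape — boundary = 37.46 mm. So its perimeter = 37.46 mm. Layer 99 (z = 19.8): the r=6 cylinder gives a regular 16-gon of circumradius 6 (constant along its height) (perimeter = 2·16·6.000·sin(180°/16) = 37.46 mm); the cube at (7.5, 15.5) is not intersected at this z (z outside [6, 19.5]); the cone at (14, 0.5) contributes a regular 16-gon of circumradius 5.646 (interpolated between r1=6 and r2=5 at t=0.354) (perimeter = 2·16·5.646·sin(180°/16) = 35.25 mm); Taking the union: the 2 present regions are separate (no shared area or edge), so areas and boundary lengths simply add and each stays a separate island — boundary = 72.71 mm. So its perimeter = 72.71 mm. Layer 99 is larger (72.71 vs 37.46 mm).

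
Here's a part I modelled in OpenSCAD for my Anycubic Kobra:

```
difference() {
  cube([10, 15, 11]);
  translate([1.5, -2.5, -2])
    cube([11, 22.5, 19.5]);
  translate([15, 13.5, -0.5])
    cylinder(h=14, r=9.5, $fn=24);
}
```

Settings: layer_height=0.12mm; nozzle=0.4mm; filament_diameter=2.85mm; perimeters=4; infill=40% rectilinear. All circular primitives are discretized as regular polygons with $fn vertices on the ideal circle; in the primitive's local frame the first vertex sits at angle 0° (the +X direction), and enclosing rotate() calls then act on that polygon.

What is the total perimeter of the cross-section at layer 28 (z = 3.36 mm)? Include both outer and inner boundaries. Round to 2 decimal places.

33.00 mm

At z = 3.36 mm: the cube is present — its section is the full 10×15 rectangle (perimeter 50.00 mm); the cube at (1.5, -2.5) (footprint 11×22.5) is included at this height (perimeter 67.00 mm); the r=9.5 cylinder at (15, 13.5) contributes a regular 24-gon of circumradius 9.5 (perimeter = 2·24·9.500·sin(180°/24) = 59.52 mm); After the difference (first − rest): starting from the 10×15 cube, the 11×22.5 cube at (1.5, -2.5) partially overlaps it — only the 127.50 mm² overlap (of its 247.50 mm²) is removed, clipping the outline; the r=9.5 cylinder at (15, 13.5) misses the remaining region (no effect) — boundary = 33.00 mm. Overall, the cross-section is a single solid region. Total boundary length (outer) = 33.00 mm.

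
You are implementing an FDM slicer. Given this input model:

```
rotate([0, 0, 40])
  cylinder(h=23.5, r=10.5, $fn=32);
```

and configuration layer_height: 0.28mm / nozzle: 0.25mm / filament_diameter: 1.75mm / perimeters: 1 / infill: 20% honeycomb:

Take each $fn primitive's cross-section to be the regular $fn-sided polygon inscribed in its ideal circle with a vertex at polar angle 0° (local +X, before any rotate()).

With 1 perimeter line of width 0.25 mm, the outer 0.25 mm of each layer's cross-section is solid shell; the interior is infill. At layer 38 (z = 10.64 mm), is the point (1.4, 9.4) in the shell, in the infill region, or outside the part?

At z = 10.64 mm: the r=10.5 cylinder contributes a regular 32-gon of circumradius 10.5; (whole slice rotated 40° about Z — lengths, areas and connectivity unchanged). Overall, the cross-section is a single solid region. Undo the 40° rotation: the query point maps to (7.115, 6.301) in the un-rotated model frame. The nearest boundary edge runs (8.73, 5.83)→(7.42, 7.42); distance from the point to it = 0.95 mm. The point is inside the cross-section and 0.95 mm from the nearest boundary — more than the 0.25 mm shell width (1 × 0.25), so it's in the infill interior.

infill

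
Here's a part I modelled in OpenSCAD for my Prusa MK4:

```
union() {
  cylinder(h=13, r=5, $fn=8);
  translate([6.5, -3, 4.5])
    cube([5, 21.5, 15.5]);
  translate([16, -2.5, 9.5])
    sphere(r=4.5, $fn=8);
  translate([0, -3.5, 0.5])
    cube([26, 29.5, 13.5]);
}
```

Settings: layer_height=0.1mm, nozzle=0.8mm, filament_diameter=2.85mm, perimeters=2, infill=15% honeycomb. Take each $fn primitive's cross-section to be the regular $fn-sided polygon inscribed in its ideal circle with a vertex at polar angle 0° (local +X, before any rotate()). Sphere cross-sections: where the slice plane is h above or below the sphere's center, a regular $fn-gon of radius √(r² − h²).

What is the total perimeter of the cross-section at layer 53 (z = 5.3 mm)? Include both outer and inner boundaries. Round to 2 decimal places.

At z = 5.3 mm: the r=5 cylinder gives a regular 8-gon of circumradius 5 (constant along its height) (perimeter = 2·8·5.000·sin(180°/8) = 30.61 mm); the 5×21.5 cube at (6.5, -3) contributes its full rectangle (perimeter 53.00 mm); the sphere at (16, -2.5): section is a regular 8-gon, circumradius = √(r²−h²) = √(4.5²−4.2²) = 1.616 (perimeter = 2·8·1.616·sin(180°/8) = 9.89 mm); the cube at (0, -3.5) (footprint 26×29.5) is included at this height (perimeter 111.00 mm); Combining (union): the regions partially overlap (shared area 146.65 mm²), so the edge portions inside another operand are dropped and the merged outline is re-measured after clipping — boundary = 118.50 mm. Overall, the cross-section is a single solid region. Total boundary length (outer) = 118.50 mm.

118.50 mm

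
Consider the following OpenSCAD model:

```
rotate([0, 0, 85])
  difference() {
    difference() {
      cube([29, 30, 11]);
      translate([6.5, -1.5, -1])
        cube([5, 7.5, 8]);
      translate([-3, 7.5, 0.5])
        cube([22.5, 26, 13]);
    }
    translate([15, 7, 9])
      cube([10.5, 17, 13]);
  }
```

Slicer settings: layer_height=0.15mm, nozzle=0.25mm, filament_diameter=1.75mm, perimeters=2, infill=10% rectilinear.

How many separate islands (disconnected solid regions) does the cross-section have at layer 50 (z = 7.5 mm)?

1

At z = 7.5 mm: the cube (footprint 29×30) is included at this height; the cube at (6.5, -1.5) is absent (z outside [-1, 7]); the cube at (-3, 7.5) (footprint 22.5×26) is included at this height; After the difference (first − rest): starting from the 29×30 cube, the 22.5×26 cube at (-3, 7.5) partially overlaps it — only the 438.75 mm² overlap (of its 585.00 mm²) is removed, clipping the outline — 1 connected region; the cube at (15, 7) is not intersected at this z (z outside [9, 22]); After the difference (first − rest): none of the subtracted shapes is present at this height, so that combined region is unchanged — 1 connected region; (whole slice rotated 85° about Z — lengths, areas and connectivity unchanged). Overall, the cross-section is a single solid region. Island count = 1.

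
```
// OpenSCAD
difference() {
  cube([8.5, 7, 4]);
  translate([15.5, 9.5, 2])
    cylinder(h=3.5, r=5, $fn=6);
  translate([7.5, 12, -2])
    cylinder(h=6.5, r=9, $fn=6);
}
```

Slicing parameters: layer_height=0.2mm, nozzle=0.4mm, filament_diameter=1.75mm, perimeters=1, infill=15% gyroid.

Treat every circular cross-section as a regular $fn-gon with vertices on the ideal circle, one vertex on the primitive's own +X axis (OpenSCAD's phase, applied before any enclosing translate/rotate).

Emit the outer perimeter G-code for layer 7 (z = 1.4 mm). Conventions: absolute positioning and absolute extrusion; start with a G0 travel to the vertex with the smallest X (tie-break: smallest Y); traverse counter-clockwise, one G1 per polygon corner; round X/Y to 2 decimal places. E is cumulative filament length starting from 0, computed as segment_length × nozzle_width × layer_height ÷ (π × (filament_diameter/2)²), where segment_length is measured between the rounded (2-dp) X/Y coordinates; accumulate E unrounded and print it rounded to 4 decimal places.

G0 X0.00 Y0.00 Z1.40
G1 X8.50 Y0.00 E0.2827
G1 X8.50 Y4.21 E0.4227
G1 X3.00 Y4.21 E0.6057
G1 X1.39 Y7.00 E0.7128
G1 X0.00 Y7.00 E0.7590
G1 X0.00 Y0.00 E0.9919

At z = 1.4 mm: the cube (footprint 8.5×7) is included at this height; the cylinder at (15.5, 9.5) is not intersected at this z (z outside [2, 5.5]); the r=9 cylinder at (7.5, 12) gives a regular 6-gon of circumradius 9 (constant along its height); After the difference (first − rest): starting from the 8.5×7 cube, the r=9 cylinder at (7.5, 12) partially overlaps it — only the 17.62 mm² overlap (of its 210.44 mm²) is removed, clipping the outline — 1 connected region. The outline is a single polygon with 6 vertices. Extrusion per mm of travel: 0.4 × 0.2 / (π × 0.875²) = 0.033260. Accumulating E over each segment gives final E = 0.9919.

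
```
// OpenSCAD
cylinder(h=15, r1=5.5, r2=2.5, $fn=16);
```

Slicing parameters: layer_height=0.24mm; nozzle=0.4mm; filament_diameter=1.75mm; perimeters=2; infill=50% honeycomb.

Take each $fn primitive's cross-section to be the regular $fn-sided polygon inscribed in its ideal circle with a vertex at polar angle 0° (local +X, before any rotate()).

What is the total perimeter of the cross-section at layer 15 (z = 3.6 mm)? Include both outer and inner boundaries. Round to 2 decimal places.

At z = 3.6 mm: the cone (r1=5.5→r2=2.5) has section circumradius 4.780 here — a regular 16-gon (perimeter = 2·16·4.780·sin(180°/16) = 29.84 mm). Overall, the cross-section is a single solid region. Total boundary length (outer) = 29.84 mm.

29.84 mm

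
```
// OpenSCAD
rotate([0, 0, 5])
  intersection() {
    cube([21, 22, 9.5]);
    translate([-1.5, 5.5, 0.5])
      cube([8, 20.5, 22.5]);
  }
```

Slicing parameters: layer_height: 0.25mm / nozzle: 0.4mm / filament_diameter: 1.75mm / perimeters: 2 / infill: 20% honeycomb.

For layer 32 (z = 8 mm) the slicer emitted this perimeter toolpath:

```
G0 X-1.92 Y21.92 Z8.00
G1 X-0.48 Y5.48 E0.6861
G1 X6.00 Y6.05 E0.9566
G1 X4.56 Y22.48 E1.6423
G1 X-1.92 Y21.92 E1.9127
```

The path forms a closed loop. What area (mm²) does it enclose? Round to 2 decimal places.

Apply the shoelace formula to the sequence of (X, Y) vertices; enclosed area = 107.31 mm².

107.31 mm²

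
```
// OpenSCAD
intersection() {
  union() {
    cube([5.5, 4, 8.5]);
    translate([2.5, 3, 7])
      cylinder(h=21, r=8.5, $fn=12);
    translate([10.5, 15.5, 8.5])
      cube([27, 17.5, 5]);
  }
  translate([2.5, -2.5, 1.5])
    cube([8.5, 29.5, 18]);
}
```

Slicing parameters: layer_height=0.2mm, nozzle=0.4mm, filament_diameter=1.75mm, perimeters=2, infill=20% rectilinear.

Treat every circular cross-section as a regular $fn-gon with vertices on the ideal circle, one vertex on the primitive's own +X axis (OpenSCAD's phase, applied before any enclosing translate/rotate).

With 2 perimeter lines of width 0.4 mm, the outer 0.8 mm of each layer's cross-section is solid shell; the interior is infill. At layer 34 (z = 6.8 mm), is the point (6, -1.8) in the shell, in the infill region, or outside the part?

outside

At z = 6.8 mm: the cube is present — its section is the full 5.5×4 rectangle; the cylinder at (2.5, 3) does not reach this height (z outside [7, 28]); the cube at (10.5, 15.5) is absent (z outside [8.5, 13.5]); Merging all regions: only the 5.5×4 cube is present, so the union is just that shape — 1 connected region; the 8.5×29.5 cube at (2.5, -2.5) contributes its full rectangle; Keeping only the common overlap: the 8.5×29.5 cube at (2.5, -2.5) partially overlaps the result so far; clipping to the common part keeps 12.00 mm² — 1 connected region. Overall, the cross-section is a single solid region. The nearest boundary edge runs (5.50, 4.00)→(5.50, 0.00); distance from the point to it = 1.87 mm. The point is not inside any of the regions above, so it lies outside the cross-section (1.87 mm from the nearest boundary).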